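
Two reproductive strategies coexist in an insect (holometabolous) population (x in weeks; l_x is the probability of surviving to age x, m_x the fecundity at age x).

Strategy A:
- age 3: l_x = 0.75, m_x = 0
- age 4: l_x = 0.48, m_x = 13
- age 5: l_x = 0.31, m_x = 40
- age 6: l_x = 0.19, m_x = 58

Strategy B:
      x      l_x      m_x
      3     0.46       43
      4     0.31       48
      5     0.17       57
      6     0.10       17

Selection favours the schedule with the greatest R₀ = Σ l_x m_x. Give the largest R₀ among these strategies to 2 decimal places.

Strategy A: R₀ = 0.75×0 + 0.48×13 + 0.31×40 + 0.19×58 = 29.6600
Strategy B: R₀ = 0.46×43 + 0.31×48 + 0.17×57 + 0.10×17 = 46.0500
Highest R₀: strategy B with 46.0500.

46.05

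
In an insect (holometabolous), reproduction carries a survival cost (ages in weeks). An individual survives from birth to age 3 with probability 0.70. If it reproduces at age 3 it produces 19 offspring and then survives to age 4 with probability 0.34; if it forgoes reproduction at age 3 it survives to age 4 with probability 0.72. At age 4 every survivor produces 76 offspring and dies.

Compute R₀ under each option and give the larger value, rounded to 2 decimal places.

breed at age 3: R₀ = 0.70 × (19 + 0.34 × 76) = 0.70 × 44.8400 = 31.3880
delay to age 4: R₀ = 0.70 × (0.72 × 76) = 0.70 × 54.7200 = 38.3040
Higher: delay to age 4 (38.3040).

38.30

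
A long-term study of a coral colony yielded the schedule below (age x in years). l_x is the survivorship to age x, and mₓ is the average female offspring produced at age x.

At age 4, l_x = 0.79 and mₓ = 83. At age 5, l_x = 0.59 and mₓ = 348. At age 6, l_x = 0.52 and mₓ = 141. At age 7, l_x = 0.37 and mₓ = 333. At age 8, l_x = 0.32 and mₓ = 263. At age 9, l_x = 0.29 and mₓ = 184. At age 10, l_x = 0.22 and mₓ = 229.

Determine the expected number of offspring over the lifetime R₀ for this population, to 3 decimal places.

655.320

R₀ = Σ l_x mₓ:
  age 4: 0.79 × 83 = 65.5700
  age 5: 0.59 × 348 = 205.3200
  age 6: 0.52 × 141 = 73.3200
  age 7: 0.37 × 333 = 123.2100
  age 8: 0.32 × 263 = 84.1600
  age 9: 0.29 × 184 = 53.3600
  age 10: 0.22 × 229 = 50.3800
R₀ = 65.5700 + 205.3200 + 73.3200 + 123.2100 + 84.1600 + 53.3600 + 50.3800 = 655.3200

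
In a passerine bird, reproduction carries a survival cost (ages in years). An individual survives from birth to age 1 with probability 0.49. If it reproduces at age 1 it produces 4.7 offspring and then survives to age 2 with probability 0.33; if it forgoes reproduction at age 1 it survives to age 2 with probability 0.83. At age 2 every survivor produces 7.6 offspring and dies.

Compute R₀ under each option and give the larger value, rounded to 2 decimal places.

breed at age 1: R₀ = 0.49 × (4.7 + 0.33 × 7.6) = 0.49 × 7.2080 = 3.5319
delay to age 2: R₀ = 0.49 × (0.83 × 7.6) = 0.49 × 6.3080 = 3.0909
Higher: breed at age 1 (3.5319).

3.53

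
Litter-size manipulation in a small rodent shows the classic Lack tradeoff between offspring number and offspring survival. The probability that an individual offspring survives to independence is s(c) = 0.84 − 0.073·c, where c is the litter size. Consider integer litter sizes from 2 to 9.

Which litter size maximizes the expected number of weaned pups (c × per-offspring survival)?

6

Expected weaned pups = c × s(c):
  c=2: 2 × 0.694 = 1.388
  c=3: 3 × 0.621 = 1.863
  c=4: 4 × 0.548 = 2.192
  c=5: 5 × 0.475 = 2.375
  c=6: 6 × 0.402 = 2.412
  c=7: 7 × 0.329 = 2.303
  c=8: 8 × 0.256 = 2.048
  c=9: 9 × 0.183 = 1.647
Maximum at c = 6 (2.412 weaned pups).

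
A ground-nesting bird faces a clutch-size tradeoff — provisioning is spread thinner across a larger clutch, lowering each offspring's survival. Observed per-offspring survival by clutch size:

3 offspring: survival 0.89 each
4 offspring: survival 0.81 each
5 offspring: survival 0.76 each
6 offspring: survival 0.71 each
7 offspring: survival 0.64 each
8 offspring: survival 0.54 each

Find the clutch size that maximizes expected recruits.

Expected recruits = c × s(c):
  c=3: 3 × 0.89 = 2.670
  c=4: 4 × 0.81 = 3.240
  c=5: 5 × 0.76 = 3.800
  c=6: 6 × 0.71 = 4.260
  c=7: 7 × 0.64 = 4.480
  c=8: 8 × 0.54 = 4.320
Maximum at c = 7 (4.480 recruits).

7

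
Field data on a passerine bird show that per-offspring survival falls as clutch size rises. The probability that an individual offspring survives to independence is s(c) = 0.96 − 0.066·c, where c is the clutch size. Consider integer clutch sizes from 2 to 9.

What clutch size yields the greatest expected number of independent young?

Expected independent young = c × s(c):
  c=2: 2 × 0.828 = 1.656
  c=3: 3 × 0.762 = 2.286
  c=4: 4 × 0.696 = 2.784
  c=5: 5 × 0.630 = 3.150
  c=6: 6 × 0.564 = 3.384
  c=7: 7 × 0.498 = 3.486
  c=8: 8 × 0.432 = 3.456
  c=9: 9 × 0.366 = 3.294
Maximum at c = 7 (3.486 independent young).

7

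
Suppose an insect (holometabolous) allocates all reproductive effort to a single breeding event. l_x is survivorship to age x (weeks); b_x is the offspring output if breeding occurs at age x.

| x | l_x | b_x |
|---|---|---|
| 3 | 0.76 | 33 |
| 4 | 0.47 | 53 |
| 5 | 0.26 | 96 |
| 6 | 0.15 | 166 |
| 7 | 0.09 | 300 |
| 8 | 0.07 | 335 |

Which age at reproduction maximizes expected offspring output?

7

Expected offspring if breeding at age x = l_x × b_x:
  age 3: 0.76 × 33 = 25.080
  age 4: 0.47 × 53 = 24.910
  age 5: 0.26 × 96 = 24.960
  age 6: 0.15 × 166 = 24.900
  age 7: 0.09 × 300 = 27.000
  age 8: 0.07 × 335 = 23.450
Maximum at age 7 (27.000).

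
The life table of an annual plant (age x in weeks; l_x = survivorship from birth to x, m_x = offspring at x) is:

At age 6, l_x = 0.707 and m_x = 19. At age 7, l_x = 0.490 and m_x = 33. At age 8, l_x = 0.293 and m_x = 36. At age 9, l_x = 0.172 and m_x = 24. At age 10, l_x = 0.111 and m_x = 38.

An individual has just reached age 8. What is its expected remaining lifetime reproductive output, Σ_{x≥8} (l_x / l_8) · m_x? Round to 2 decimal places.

64.48

l_8 = 0.293. Conditional survival from age 8 to x is l_x / l_8.
  x=8: (0.293/0.293) × 36 = 36.0000
  x=9: (0.172/0.293) × 24 = 14.0887
  x=10: (0.111/0.293) × 38 = 14.3959
Sum = 36.0000 + 14.0887 + 14.3959 = 64.4846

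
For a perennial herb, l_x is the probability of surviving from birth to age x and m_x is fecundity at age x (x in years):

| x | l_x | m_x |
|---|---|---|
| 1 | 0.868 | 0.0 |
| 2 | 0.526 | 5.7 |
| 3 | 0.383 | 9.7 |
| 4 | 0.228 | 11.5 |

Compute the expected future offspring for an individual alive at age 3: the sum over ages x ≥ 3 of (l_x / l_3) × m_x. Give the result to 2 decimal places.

l_3 = 0.383. Conditional survival from age 3 to x is l_x / l_3.
  x=3: (0.383/0.383) × 9.7 = 9.7000
  x=4: (0.228/0.383) × 11.5 = 6.8460
Sum = 9.7000 + 6.8460 = 16.5460

16.55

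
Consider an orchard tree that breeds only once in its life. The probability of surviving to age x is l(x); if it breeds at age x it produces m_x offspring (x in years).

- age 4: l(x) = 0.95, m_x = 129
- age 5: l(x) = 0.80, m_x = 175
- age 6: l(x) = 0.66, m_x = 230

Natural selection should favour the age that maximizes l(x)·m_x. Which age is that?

Expected offspring if breeding at age x = l(x) × m_x:
  age 4: 0.95 × 129 = 122.550
  age 5: 0.80 × 175 = 140.000
  age 6: 0.66 × 230 = 151.800
Maximum at age 6 (151.800).

6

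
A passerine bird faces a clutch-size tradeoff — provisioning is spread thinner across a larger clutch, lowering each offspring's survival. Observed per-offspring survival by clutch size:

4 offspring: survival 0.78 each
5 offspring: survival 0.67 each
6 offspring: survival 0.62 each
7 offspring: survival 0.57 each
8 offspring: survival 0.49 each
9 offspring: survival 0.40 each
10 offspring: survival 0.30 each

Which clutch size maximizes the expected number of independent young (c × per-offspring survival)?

Expected independent young = c × s(c):
  c=4: 4 × 0.78 = 3.120
  c=5: 5 × 0.67 = 3.350
  c=6: 6 × 0.62 = 3.720
  c=7: 7 × 0.57 = 3.990
  c=8: 8 × 0.49 = 3.920
  c=9: 9 × 0.40 = 3.600
  c=10: 10 × 0.30 = 3.000
Maximum at c = 7 (3.990 independent young).

7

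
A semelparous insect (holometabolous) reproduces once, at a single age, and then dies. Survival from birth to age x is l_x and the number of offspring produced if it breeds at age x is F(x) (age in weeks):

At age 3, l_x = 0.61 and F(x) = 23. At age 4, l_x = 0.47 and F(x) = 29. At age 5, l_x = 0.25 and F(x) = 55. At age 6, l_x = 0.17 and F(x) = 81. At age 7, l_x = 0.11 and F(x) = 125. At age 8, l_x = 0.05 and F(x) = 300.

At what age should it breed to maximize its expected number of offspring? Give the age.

Expected offspring if breeding at age x = l_x × F(x):
  age 3: 0.61 × 23 = 14.030
  age 4: 0.47 × 29 = 13.630
  age 5: 0.25 × 55 = 13.750
  age 6: 0.17 × 81 = 13.770
  age 7: 0.11 × 125 = 13.750
  age 8: 0.05 × 300 = 15.000
Maximum at age 8 (15.000).

8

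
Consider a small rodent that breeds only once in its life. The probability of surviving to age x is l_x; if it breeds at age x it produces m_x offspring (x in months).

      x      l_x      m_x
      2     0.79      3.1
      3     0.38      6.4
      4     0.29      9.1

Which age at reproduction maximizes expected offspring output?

Expected offspring if breeding at age x = l_x × m_x:
  age 2: 0.79 × 3.1 = 2.449
  age 3: 0.38 × 6.4 = 2.432
  age 4: 0.29 × 9.1 = 2.639
Maximum at age 4 (2.639).

4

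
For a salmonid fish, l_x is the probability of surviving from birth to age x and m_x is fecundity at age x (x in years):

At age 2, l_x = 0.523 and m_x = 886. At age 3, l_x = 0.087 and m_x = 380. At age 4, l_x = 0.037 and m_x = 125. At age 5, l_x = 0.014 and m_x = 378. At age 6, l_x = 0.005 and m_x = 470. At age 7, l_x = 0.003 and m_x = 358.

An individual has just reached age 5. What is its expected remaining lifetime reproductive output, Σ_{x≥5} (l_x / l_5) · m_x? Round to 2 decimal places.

l_5 = 0.014. Conditional survival from age 5 to x is l_x / l_5.
  x=5: (0.014/0.014) × 378 = 378.0000
  x=6: (0.005/0.014) × 470 = 167.8571
  x=7: (0.003/0.014) × 358 = 76.7143
Sum = 378.0000 + 167.8571 + 76.7143 = 622.5714

622.57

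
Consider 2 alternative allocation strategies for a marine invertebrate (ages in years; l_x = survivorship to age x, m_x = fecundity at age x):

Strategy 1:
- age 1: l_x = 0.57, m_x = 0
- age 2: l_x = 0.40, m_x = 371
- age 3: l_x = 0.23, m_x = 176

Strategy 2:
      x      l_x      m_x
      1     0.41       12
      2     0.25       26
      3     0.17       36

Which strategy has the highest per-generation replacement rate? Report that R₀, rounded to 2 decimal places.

Strategy 1: R₀ = 0.57×0 + 0.40×371 + 0.23×176 = 188.8800
Strategy 2: R₀ = 0.41×12 + 0.25×26 + 0.17×36 = 17.5400
Highest R₀: strategy 1 with 188.8800.

188.88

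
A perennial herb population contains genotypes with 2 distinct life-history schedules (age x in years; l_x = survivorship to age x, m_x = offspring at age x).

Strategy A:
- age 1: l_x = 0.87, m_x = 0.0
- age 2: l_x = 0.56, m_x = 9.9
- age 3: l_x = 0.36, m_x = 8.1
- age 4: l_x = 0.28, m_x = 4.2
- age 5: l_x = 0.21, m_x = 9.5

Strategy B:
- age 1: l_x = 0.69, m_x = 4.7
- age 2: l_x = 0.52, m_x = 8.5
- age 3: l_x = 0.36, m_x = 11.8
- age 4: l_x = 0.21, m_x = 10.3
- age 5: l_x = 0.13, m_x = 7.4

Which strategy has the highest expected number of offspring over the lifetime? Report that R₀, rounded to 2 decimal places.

15.04

Strategy A: R₀ = 0.87×0.0 + 0.56×9.9 + 0.36×8.1 + 0.28×4.2 + 0.21×9.5 = 11.6310
Strategy B: R₀ = 0.69×4.7 + 0.52×8.5 + 0.36×11.8 + 0.21×10.3 + 0.13×7.4 = 15.0360
Highest R₀: strategy B with 15.0360.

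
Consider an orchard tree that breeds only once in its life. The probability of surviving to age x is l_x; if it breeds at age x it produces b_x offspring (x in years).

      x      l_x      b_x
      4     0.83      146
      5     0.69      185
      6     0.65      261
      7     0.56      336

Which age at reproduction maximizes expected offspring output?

Expected offspring if breeding at age x = l_x × b_x:
  age 4: 0.83 × 146 = 121.180
  age 5: 0.69 × 185 = 127.650
  age 6: 0.65 × 261 = 169.650
  age 7: 0.56 × 336 = 188.160
Maximum at age 7 (188.160).

7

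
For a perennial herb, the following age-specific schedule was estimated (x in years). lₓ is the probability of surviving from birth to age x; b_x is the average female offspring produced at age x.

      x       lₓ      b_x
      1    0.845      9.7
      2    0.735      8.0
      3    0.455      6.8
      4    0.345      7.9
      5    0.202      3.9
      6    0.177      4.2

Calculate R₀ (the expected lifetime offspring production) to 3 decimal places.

21.427

R₀ = Σ lₓ b_x:
  age 1: 0.845 × 9.7 = 8.1965
  age 2: 0.735 × 8.0 = 5.8800
  age 3: 0.455 × 6.8 = 3.0940
  age 4: 0.345 × 7.9 = 2.7255
  age 5: 0.202 × 3.9 = 0.7878
  age 6: 0.177 × 4.2 = 0.7434
R₀ = 8.1965 + 5.8800 + 3.0940 + 2.7255 + 0.7878 + 0.7434 = 21.4272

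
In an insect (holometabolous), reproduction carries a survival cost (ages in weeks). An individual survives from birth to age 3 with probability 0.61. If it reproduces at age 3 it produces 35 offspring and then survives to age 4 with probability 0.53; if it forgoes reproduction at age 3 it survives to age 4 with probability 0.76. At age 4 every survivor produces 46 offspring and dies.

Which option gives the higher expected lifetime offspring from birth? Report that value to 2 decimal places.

breed at age 3: R₀ = 0.61 × (35 + 0.53 × 46) = 0.61 × 59.3800 = 36.2218
delay to age 4: R₀ = 0.61 × (0.76 × 46) = 0.61 × 34.9600 = 21.3256
Higher: breed at age 3 (36.2218).

36.22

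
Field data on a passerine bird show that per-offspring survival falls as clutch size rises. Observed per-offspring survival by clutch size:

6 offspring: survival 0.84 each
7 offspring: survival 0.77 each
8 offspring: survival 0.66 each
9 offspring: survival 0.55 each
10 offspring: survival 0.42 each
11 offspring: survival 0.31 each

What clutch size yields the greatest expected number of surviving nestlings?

7

Expected surviving nestlings = c × s(c):
  c=6: 6 × 0.84 = 5.040
  c=7: 7 × 0.77 = 5.390
  c=8: 8 × 0.66 = 5.280
  c=9: 9 × 0.55 = 4.950
  c=10: 10 × 0.42 = 4.200
  c=11: 11 × 0.31 = 3.410
Maximum at c = 7 (5.390 surviving nestlings).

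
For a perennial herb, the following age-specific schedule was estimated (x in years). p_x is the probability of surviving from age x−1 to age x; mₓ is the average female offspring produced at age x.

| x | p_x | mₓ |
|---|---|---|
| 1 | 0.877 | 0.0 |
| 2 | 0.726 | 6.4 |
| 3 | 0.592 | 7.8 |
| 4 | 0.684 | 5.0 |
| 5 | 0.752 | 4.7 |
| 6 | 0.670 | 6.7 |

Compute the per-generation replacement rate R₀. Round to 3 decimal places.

Survivorship from birth: l_x = p_1·p_2·…·p_x.
  l_1 = 0.87700
  l_2 = 0.63670
  l_3 = 0.37693
  l_4 = 0.25782
  l_5 = 0.19388
  l_6 = 0.12990
R₀ = Σ l_x mₓ:
  age 1: 0.87700 × 0.0 = 0.0000
  age 2: 0.63670 × 6.4 = 4.0749
  age 3: 0.37693 × 7.8 = 2.9401
  age 4: 0.25782 × 5.0 = 1.2891
  age 5: 0.19388 × 4.7 = 0.9112
  age 6: 0.12990 × 6.7 = 0.8703
R₀ = 0.0000 + 4.0749 + 2.9401 + 1.2891 + 0.9112 + 0.8703 = 10.0856

10.086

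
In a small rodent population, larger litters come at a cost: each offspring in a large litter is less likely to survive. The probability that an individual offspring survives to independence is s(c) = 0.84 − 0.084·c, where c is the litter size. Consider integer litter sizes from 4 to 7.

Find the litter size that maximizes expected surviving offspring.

5

Expected surviving offspring = c × s(c):
  c=4: 4 × 0.504 = 2.016
  c=5: 5 × 0.420 = 2.100
  c=6: 6 × 0.336 = 2.016
  c=7: 7 × 0.252 = 1.764
Maximum at c = 5 (2.100 surviving offspring).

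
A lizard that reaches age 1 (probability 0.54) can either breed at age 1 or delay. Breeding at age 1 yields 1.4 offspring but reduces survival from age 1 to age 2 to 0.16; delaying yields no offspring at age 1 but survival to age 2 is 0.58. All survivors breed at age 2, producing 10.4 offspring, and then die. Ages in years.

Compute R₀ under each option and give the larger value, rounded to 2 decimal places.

3.26

breed at age 1: R₀ = 0.54 × (1.4 + 0.16 × 10.4) = 0.54 × 3.0640 = 1.6546
delay to age 2: R₀ = 0.54 × (0.58 × 10.4) = 0.54 × 6.0320 = 3.2573
Higher: delay to age 2 (3.2573).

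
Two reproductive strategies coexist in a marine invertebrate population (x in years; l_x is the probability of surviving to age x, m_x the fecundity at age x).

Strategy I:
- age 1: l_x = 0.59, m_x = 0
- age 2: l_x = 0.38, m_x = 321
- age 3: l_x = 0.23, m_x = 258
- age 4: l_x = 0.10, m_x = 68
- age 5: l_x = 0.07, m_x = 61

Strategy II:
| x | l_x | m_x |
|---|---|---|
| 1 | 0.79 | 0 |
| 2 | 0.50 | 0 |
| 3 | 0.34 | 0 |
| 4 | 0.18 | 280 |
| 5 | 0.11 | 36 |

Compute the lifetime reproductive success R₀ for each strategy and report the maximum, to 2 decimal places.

192.39

Strategy I: R₀ = 0.59×0 + 0.38×321 + 0.23×258 + 0.10×68 + 0.07×61 = 192.3900
Strategy II: R₀ = 0.79×0 + 0.50×0 + 0.34×0 + 0.18×280 + 0.11×36 = 54.3600
Highest R₀: strategy I with 192.3900.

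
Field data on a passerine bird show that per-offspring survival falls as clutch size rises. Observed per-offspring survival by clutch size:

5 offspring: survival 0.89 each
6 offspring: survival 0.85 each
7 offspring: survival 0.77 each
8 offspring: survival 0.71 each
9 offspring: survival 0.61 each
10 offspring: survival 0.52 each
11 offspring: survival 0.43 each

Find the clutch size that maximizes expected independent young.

8

Expected independent young = c × s(c):
  c=5: 5 × 0.89 = 4.450
  c=6: 6 × 0.85 = 5.100
  c=7: 7 × 0.77 = 5.390
  c=8: 8 × 0.71 = 5.680
  c=9: 9 × 0.61 = 5.490
  c=10: 10 × 0.52 = 5.200
  c=11: 11 × 0.43 = 4.730
Maximum at c = 8 (5.680 independent young).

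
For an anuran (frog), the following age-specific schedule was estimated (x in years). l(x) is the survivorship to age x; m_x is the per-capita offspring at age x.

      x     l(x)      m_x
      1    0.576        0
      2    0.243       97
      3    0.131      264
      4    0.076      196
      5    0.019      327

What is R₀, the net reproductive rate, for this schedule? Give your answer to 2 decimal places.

79.26

R₀ = Σ l(x) m_x:
  age 1: 0.576 × 0 = 0.0000
  age 2: 0.243 × 97 = 23.5710
  age 3: 0.131 × 264 = 34.5840
  age 4: 0.076 × 196 = 14.8960
  age 5: 0.019 × 327 = 6.2130
R₀ = 0.0000 + 23.5710 + 34.5840 + 14.8960 + 6.2130 = 79.2640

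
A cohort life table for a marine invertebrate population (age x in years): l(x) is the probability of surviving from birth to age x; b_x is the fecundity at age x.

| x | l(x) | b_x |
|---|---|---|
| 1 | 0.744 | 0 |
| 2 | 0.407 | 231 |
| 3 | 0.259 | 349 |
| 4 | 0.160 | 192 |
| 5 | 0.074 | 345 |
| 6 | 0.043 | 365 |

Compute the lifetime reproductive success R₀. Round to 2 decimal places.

256.35

R₀ = Σ l(x) b_x:
  age 1: 0.744 × 0 = 0.0000
  age 2: 0.407 × 231 = 94.0170
  age 3: 0.259 × 349 = 90.3910
  age 4: 0.160 × 192 = 30.7200
  age 5: 0.074 × 345 = 25.5300
  age 6: 0.043 × 365 = 15.6950
R₀ = 0.0000 + 94.0170 + 90.3910 + 30.7200 + 25.5300 + 15.6950 = 256.3530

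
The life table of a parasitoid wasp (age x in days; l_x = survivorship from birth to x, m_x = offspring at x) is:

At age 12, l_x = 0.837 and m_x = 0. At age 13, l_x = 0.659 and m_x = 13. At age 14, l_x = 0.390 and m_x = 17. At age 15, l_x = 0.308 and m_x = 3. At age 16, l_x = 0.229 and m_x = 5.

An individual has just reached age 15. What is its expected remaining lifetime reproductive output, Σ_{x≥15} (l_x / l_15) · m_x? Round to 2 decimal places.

6.72

l_15 = 0.308. Conditional survival from age 15 to x is l_x / l_15.
  x=15: (0.308/0.308) × 3 = 3.0000
  x=16: (0.229/0.308) × 5 = 3.7175
Sum = 3.0000 + 3.7175 = 6.7175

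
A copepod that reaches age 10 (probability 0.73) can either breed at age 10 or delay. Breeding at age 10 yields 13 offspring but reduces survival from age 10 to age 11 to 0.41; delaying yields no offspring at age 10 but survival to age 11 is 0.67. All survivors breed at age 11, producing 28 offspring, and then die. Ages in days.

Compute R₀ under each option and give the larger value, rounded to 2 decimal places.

breed at age 10: R₀ = 0.73 × (13 + 0.41 × 28) = 0.73 × 24.4800 = 17.8704
delay to age 11: R₀ = 0.73 × (0.67 × 28) = 0.73 × 18.7600 = 13.6948
Higher: breed at age 10 (17.8704).

17.87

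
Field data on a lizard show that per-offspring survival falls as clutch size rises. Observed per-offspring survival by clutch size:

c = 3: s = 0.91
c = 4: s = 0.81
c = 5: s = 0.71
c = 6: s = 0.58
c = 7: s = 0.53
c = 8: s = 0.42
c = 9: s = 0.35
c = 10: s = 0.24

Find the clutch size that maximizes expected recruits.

Expected recruits = c × s(c):
  c=3: 3 × 0.91 = 2.730
  c=4: 4 × 0.81 = 3.240
  c=5: 5 × 0.71 = 3.550
  c=6: 6 × 0.58 = 3.480
  c=7: 7 × 0.53 = 3.710
  c=8: 8 × 0.42 = 3.360
  c=9: 9 × 0.35 = 3.150
  c=10: 10 × 0.24 = 2.400
Maximum at c = 7 (3.710 recruits).

7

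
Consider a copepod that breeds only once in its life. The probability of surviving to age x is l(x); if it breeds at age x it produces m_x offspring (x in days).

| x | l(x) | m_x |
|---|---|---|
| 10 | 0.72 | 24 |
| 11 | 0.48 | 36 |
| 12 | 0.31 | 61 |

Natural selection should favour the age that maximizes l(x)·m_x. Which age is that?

Expected offspring if breeding at age x = l(x) × m_x:
  age 10: 0.72 × 24 = 17.280
  age 11: 0.48 × 36 = 17.280
  age 12: 0.31 × 61 = 18.910
Maximum at age 12 (18.910).

12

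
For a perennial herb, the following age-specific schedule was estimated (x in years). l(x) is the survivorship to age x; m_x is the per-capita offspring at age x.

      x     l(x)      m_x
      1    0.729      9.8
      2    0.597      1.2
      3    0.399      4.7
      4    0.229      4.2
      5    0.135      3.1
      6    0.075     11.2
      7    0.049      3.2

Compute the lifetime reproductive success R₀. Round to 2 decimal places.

R₀ = Σ l(x) m_x:
  age 1: 0.729 × 9.8 = 7.1442
  age 2: 0.597 × 1.2 = 0.7164
  age 3: 0.399 × 4.7 = 1.8753
  age 4: 0.229 × 4.2 = 0.9618
  age 5: 0.135 × 3.1 = 0.4185
  age 6: 0.075 × 11.2 = 0.8400
  age 7: 0.049 × 3.2 = 0.1568
R₀ = 7.1442 + 0.7164 + 1.8753 + 0.9618 + 0.4185 + 0.8400 + 0.1568 = 12.1130

12.11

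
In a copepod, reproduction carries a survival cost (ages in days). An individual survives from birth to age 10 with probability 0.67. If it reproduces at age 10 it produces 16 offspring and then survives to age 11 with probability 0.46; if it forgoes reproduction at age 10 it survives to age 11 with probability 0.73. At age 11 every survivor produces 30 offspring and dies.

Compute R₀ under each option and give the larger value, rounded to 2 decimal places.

breed at age 10: R₀ = 0.67 × (16 + 0.46 × 30) = 0.67 × 29.8000 = 19.9660
delay to age 11: R₀ = 0.67 × (0.73 × 30) = 0.67 × 21.9000 = 14.6730
Higher: breed at age 10 (19.9660).

19.97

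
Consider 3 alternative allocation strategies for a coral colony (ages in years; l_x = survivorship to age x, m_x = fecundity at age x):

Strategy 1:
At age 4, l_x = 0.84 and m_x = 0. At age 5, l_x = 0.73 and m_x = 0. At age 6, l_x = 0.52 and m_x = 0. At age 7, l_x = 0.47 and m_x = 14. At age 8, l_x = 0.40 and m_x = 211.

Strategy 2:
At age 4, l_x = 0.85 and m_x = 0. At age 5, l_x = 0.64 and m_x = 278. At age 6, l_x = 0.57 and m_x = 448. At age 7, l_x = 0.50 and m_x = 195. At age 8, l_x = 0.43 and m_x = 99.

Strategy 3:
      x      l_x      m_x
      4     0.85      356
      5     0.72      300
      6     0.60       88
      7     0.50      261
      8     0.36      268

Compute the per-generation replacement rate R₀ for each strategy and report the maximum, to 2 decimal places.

798.38

Strategy 1: R₀ = 0.84×0 + 0.73×0 + 0.52×0 + 0.47×14 + 0.40×211 = 90.9800
Strategy 2: R₀ = 0.85×0 + 0.64×278 + 0.57×448 + 0.50×195 + 0.43×99 = 573.3500
Strategy 3: R₀ = 0.85×356 + 0.72×300 + 0.60×88 + 0.50×261 + 0.36×268 = 798.3800
Highest R₀: strategy 3 with 798.3800.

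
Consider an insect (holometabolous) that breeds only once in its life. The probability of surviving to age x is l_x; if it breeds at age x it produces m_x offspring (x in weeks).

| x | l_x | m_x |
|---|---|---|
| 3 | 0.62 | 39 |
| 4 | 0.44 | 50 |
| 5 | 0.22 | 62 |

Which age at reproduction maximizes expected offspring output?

Expected offspring if breeding at age x = l_x × m_x:
  age 3: 0.62 × 39 = 24.180
  age 4: 0.44 × 50 = 22.000
  age 5: 0.22 × 62 = 13.640
Maximum at age 3 (24.180).

3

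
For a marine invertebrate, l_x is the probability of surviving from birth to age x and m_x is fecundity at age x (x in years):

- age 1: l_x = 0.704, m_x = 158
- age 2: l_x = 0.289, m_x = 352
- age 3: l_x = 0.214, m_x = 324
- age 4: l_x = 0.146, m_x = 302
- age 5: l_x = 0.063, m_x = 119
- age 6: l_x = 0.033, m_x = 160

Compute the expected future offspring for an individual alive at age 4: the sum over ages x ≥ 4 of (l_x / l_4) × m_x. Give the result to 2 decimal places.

l_4 = 0.146. Conditional survival from age 4 to x is l_x / l_4.
  x=4: (0.146/0.146) × 302 = 302.0000
  x=5: (0.063/0.146) × 119 = 51.3493
  x=6: (0.033/0.146) × 160 = 36.1644
Sum = 302.0000 + 51.3493 + 36.1644 = 389.5137

389.51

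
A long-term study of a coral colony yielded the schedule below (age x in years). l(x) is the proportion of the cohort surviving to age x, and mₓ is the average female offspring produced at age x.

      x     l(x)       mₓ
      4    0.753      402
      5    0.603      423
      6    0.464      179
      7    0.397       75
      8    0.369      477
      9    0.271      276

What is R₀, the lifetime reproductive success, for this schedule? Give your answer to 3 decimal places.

R₀ = Σ l(x) mₓ:
  age 4: 0.753 × 402 = 302.7060
  age 5: 0.603 × 423 = 255.0690
  age 6: 0.464 × 179 = 83.0560
  age 7: 0.397 × 75 = 29.7750
  age 8: 0.369 × 477 = 176.0130
  age 9: 0.271 × 276 = 74.7960
R₀ = 302.7060 + 255.0690 + 83.0560 + 29.7750 + 176.0130 + 74.7960 = 921.4150

921.415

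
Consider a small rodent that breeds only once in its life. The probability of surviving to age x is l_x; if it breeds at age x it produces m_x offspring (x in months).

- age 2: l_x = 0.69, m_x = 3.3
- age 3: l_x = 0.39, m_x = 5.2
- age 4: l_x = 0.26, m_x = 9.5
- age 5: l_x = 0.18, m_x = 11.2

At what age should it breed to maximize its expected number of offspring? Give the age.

Expected offspring if breeding at age x = l_x × m_x:
  age 2: 0.69 × 3.3 = 2.277
  age 3: 0.39 × 5.2 = 2.028
  age 4: 0.26 × 9.5 = 2.470
  age 5: 0.18 × 11.2 = 2.016
Maximum at age 4 (2.470).

4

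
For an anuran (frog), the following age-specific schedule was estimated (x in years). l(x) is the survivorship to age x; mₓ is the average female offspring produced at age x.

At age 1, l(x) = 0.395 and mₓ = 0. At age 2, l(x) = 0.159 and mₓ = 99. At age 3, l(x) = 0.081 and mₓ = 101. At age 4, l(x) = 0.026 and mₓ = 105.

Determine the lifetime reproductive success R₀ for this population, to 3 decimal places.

R₀ = Σ l(x) mₓ:
  age 1: 0.395 × 0 = 0.0000
  age 2: 0.159 × 99 = 15.7410
  age 3: 0.081 × 101 = 8.1810
  age 4: 0.026 × 105 = 2.7300
R₀ = 0.0000 + 15.7410 + 8.1810 + 2.7300 = 26.6520

26.652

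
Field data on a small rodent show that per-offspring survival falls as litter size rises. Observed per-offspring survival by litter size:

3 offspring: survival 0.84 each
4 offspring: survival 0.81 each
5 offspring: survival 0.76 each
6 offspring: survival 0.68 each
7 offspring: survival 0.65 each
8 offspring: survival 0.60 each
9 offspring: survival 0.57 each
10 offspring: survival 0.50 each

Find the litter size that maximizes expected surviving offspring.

Expected surviving offspring = c × s(c):
  c=3: 3 × 0.84 = 2.520
  c=4: 4 × 0.81 = 3.240
  c=5: 5 × 0.76 = 3.800
  c=6: 6 × 0.68 = 4.080
  c=7: 7 × 0.65 = 4.550
  c=8: 8 × 0.60 = 4.800
  c=9: 9 × 0.57 = 5.130
  c=10: 10 × 0.50 = 5.000
Maximum at c = 9 (5.130 surviving offspring).

9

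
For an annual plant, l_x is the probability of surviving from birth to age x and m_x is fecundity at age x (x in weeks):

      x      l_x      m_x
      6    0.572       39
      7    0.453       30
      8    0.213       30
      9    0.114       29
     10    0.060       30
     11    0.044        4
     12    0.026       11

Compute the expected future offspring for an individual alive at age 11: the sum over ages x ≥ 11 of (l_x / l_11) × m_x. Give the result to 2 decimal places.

l_11 = 0.044. Conditional survival from age 11 to x is l_x / l_11.
  x=11: (0.044/0.044) × 4 = 4.0000
  x=12: (0.026/0.044) × 11 = 6.5000
Sum = 4.0000 + 6.5000 = 10.5000

10.50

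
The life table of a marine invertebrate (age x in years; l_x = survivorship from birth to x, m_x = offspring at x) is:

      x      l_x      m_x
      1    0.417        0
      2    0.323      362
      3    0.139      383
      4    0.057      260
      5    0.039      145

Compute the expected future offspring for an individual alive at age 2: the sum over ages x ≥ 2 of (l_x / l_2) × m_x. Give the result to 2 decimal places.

l_2 = 0.323. Conditional survival from age 2 to x is l_x / l_2.
  x=2: (0.323/0.323) × 362 = 362.0000
  x=3: (0.139/0.323) × 383 = 164.8204
  x=4: (0.057/0.323) × 260 = 45.8824
  x=5: (0.039/0.323) × 145 = 17.5077
Sum = 362.0000 + 164.8204 + 45.8824 + 17.5077 = 590.2105

590.21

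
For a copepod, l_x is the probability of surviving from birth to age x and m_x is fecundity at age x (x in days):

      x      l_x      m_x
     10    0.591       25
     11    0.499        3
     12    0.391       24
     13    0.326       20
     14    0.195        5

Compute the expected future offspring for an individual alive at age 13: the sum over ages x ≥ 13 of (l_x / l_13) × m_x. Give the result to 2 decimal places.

l_13 = 0.326. Conditional survival from age 13 to x is l_x / l_13.
  x=13: (0.326/0.326) × 20 = 20.0000
  x=14: (0.195/0.326) × 5 = 2.9908
Sum = 20.0000 + 2.9908 = 22.9908

22.99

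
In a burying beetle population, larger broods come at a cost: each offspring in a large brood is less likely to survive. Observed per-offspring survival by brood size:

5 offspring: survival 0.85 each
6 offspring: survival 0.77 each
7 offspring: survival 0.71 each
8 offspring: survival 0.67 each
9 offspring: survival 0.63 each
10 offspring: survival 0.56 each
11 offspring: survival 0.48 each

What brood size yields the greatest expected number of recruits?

Expected recruits = c × s(c):
  c=5: 5 × 0.85 = 4.250
  c=6: 6 × 0.77 = 4.620
  c=7: 7 × 0.71 = 4.970
  c=8: 8 × 0.67 = 5.360
  c=9: 9 × 0.63 = 5.670
  c=10: 10 × 0.56 = 5.600
  c=11: 11 × 0.48 = 5.280
Maximum at c = 9 (5.670 recruits).

9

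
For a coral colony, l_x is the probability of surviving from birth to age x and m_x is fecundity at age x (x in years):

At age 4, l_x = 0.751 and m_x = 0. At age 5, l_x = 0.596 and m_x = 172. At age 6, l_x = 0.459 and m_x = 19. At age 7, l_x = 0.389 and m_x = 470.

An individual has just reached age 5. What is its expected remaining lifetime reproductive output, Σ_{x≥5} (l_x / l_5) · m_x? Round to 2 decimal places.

493.39

l_5 = 0.596. Conditional survival from age 5 to x is l_x / l_5.
  x=5: (0.596/0.596) × 172 = 172.0000
  x=6: (0.459/0.596) × 19 = 14.6326
  x=7: (0.389/0.596) × 470 = 306.7617
Sum = 172.0000 + 14.6326 + 306.7617 = 493.3943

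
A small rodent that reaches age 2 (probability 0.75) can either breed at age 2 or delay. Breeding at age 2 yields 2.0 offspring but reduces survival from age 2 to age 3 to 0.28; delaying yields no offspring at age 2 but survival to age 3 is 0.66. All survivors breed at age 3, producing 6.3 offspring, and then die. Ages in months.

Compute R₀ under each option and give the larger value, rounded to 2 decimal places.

breed at age 2: R₀ = 0.75 × (2.0 + 0.28 × 6.3) = 0.75 × 3.7640 = 2.8230
delay to age 3: R₀ = 0.75 × (0.66 × 6.3) = 0.75 × 4.1580 = 3.1185
Higher: delay to age 3 (3.1185).

3.12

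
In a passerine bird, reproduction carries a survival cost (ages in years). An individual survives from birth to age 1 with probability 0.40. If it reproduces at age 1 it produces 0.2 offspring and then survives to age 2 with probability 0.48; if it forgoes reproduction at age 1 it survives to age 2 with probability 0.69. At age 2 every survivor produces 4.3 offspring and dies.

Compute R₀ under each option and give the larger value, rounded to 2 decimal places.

1.19

breed at age 1: R₀ = 0.40 × (0.2 + 0.48 × 4.3) = 0.40 × 2.2640 = 0.9056
delay to age 2: R₀ = 0.40 × (0.69 × 4.3) = 0.40 × 2.9670 = 1.1868
Higher: delay to age 2 (1.1868).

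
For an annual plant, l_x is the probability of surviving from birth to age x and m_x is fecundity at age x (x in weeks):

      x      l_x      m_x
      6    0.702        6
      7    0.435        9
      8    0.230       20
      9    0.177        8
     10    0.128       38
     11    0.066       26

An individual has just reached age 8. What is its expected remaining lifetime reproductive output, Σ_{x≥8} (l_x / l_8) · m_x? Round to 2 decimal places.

54.77

l_8 = 0.230. Conditional survival from age 8 to x is l_x / l_8.
  x=8: (0.230/0.230) × 20 = 20.0000
  x=9: (0.177/0.230) × 8 = 6.1565
  x=10: (0.128/0.230) × 38 = 21.1478
  x=11: (0.066/0.230) × 26 = 7.4609
Sum = 20.0000 + 6.1565 + 21.1478 + 7.4609 = 54.7652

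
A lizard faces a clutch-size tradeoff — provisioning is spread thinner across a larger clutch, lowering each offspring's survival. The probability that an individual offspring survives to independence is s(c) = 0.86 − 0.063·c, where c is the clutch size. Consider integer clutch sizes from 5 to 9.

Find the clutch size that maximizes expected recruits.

Expected recruits = c × s(c):
  c=5: 5 × 0.545 = 2.725
  c=6: 6 × 0.482 = 2.892
  c=7: 7 × 0.419 = 2.933
  c=8: 8 × 0.356 = 2.848
  c=9: 9 × 0.293 = 2.637
Maximum at c = 7 (2.933 recruits).

7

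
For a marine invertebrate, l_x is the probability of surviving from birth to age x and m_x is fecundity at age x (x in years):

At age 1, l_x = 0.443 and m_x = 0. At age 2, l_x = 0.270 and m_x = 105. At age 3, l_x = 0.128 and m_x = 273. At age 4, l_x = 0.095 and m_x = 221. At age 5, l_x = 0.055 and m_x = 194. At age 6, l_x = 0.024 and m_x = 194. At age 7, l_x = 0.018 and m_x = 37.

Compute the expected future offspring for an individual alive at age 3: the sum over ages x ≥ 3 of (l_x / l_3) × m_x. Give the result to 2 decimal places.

l_3 = 0.128. Conditional survival from age 3 to x is l_x / l_3.
  x=3: (0.128/0.128) × 273 = 273.0000
  x=4: (0.095/0.128) × 221 = 164.0234
  x=5: (0.055/0.128) × 194 = 83.3594
  x=6: (0.024/0.128) × 194 = 36.3750
  x=7: (0.018/0.128) × 37 = 5.2031
Sum = 273.0000 + 164.0234 + 83.3594 + 36.3750 + 5.2031 = 561.9609

561.96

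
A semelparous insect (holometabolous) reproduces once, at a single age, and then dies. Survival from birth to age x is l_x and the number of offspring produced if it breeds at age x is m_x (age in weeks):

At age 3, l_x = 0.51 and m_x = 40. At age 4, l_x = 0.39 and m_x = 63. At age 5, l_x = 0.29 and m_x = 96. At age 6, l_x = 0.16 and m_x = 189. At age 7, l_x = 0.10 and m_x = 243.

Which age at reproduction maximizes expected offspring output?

Expected offspring if breeding at age x = l_x × m_x:
  age 3: 0.51 × 40 = 20.400
  age 4: 0.39 × 63 = 24.570
  age 5: 0.29 × 96 = 27.840
  age 6: 0.16 × 189 = 30.240
  age 7: 0.10 × 243 = 24.300
Maximum at age 6 (30.240).

6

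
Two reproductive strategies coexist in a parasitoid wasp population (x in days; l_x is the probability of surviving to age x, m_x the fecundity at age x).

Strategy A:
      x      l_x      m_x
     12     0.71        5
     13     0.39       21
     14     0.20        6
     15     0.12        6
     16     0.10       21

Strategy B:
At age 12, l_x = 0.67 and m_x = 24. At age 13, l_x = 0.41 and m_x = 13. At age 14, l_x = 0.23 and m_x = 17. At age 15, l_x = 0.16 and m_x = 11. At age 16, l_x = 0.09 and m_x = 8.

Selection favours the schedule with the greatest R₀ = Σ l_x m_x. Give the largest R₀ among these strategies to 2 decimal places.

Strategy A: R₀ = 0.71×5 + 0.39×21 + 0.20×6 + 0.12×6 + 0.10×21 = 15.7600
Strategy B: R₀ = 0.67×24 + 0.41×13 + 0.23×17 + 0.16×11 + 0.09×8 = 27.8000
Highest R₀: strategy B with 27.8000.

27.80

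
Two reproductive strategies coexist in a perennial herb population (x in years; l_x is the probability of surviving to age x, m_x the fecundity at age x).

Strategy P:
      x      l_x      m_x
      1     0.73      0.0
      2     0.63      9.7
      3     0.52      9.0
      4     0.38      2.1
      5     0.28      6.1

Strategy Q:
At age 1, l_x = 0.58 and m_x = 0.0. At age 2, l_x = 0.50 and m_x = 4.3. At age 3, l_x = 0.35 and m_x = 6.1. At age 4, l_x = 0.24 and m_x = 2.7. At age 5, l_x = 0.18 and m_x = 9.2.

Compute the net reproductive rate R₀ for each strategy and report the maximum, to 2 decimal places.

Strategy P: R₀ = 0.73×0.0 + 0.63×9.7 + 0.52×9.0 + 0.38×2.1 + 0.28×6.1 = 13.2970
Strategy Q: R₀ = 0.58×0.0 + 0.50×4.3 + 0.35×6.1 + 0.24×2.7 + 0.18×9.2 = 6.5890
Highest R₀: strategy P with 13.2970.

13.30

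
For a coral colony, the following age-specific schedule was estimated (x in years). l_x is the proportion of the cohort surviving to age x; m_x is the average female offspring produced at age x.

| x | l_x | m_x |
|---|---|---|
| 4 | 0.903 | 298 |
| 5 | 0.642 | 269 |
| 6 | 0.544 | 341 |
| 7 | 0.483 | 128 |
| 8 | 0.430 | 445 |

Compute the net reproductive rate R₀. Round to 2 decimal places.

880.47

R₀ = Σ l_x m_x:
  age 4: 0.903 × 298 = 269.0940
  age 5: 0.642 × 269 = 172.6980
  age 6: 0.544 × 341 = 185.5040
  age 7: 0.483 × 128 = 61.8240
  age 8: 0.430 × 445 = 191.3500
R₀ = 269.0940 + 172.6980 + 185.5040 + 61.8240 + 191.3500 = 880.4700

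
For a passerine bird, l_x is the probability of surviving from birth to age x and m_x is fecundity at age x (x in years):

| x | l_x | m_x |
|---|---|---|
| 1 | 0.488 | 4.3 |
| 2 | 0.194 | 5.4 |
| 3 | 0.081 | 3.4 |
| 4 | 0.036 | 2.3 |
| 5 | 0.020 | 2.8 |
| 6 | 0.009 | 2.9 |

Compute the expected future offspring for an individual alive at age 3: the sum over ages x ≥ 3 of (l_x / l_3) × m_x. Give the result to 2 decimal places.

l_3 = 0.081. Conditional survival from age 3 to x is l_x / l_3.
  x=3: (0.081/0.081) × 3.4 = 3.4000
  x=4: (0.036/0.081) × 2.3 = 1.0222
  x=5: (0.020/0.081) × 2.8 = 0.6914
  x=6: (0.009/0.081) × 2.9 = 0.3222
Sum = 3.4000 + 1.0222 + 0.6914 + 0.3222 = 5.4358

5.44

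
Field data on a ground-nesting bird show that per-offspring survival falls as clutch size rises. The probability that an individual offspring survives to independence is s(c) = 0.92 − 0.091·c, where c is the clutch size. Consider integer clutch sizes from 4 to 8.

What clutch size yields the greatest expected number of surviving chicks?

Expected surviving chicks = c × s(c):
  c=4: 4 × 0.556 = 2.224
  c=5: 5 × 0.465 = 2.325
  c=6: 6 × 0.374 = 2.244
  c=7: 7 × 0.283 = 1.981
  c=8: 8 × 0.192 = 1.536
Maximum at c = 5 (2.325 surviving chicks).

5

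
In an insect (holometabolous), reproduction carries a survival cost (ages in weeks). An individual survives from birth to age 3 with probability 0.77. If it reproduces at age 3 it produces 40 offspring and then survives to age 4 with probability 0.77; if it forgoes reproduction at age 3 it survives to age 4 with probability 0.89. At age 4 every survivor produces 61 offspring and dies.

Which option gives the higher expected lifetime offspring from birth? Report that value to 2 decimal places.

66.97

breed at age 3: R₀ = 0.77 × (40 + 0.77 × 61) = 0.77 × 86.9700 = 66.9669
delay to age 4: R₀ = 0.77 × (0.89 × 61) = 0.77 × 54.2900 = 41.8033
Higher: breed at age 3 (66.9669).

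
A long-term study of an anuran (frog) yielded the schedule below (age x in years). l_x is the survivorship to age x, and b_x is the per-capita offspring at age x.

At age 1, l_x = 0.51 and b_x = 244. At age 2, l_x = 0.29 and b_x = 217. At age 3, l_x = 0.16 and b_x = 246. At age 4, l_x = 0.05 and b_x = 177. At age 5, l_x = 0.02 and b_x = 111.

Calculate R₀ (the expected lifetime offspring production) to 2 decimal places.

237.80

R₀ = Σ l_x b_x:
  age 1: 0.51 × 244 = 124.4400
  age 2: 0.29 × 217 = 62.9300
  age 3: 0.16 × 246 = 39.3600
  age 4: 0.05 × 177 = 8.8500
  age 5: 0.02 × 111 = 2.2200
R₀ = 124.4400 + 62.9300 + 39.3600 + 8.8500 + 2.2200 = 237.8000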